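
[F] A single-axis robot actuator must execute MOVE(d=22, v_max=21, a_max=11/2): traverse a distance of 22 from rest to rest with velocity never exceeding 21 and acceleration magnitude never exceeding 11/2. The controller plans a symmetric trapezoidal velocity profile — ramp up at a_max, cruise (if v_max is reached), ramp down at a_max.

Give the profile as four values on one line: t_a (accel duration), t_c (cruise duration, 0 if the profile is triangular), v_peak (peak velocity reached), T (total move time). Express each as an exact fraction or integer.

v_max²/a_max = 21²/(11/2) = 882/11
22 < 882/11 → triangular
v_peak = √(22·11/2) = √121 = 11
t_a = 11/(11/2) = 2; t_c = 0
T = 2·2 = 4

t_a=2 t_c=0 v_peak=11 T=4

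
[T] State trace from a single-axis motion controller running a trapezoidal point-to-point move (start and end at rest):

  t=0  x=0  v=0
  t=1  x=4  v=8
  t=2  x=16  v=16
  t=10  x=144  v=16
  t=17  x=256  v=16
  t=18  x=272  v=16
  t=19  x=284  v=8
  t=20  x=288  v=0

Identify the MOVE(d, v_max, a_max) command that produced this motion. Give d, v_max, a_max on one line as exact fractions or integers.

final state: t=20, x=288, v=0 → d = 288
a_max = (8−0)/(1−0) = 8
max v = 16 over t∈[2,18] → v_max = 16
check: 16·(2+16) = 288 ✓

d=288 v_max=16 a_max=8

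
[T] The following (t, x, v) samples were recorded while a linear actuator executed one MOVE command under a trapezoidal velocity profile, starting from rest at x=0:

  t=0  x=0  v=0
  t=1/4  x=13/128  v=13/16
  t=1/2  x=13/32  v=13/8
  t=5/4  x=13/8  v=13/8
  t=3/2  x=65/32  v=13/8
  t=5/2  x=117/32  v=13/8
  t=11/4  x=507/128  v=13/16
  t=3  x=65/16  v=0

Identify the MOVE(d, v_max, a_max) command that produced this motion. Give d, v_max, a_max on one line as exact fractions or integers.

final state: t=3, x=65/16, v=0 → d = 65/16
a_max = (13/16−0)/(1/4−0) = 13/4
max v = 13/8 over t∈[1/2,5/2] → v_max = 13/8
check: 13/8·(1/2+2) = 65/16 ✓

d=65/16 v_max=13/8 a_max=13/4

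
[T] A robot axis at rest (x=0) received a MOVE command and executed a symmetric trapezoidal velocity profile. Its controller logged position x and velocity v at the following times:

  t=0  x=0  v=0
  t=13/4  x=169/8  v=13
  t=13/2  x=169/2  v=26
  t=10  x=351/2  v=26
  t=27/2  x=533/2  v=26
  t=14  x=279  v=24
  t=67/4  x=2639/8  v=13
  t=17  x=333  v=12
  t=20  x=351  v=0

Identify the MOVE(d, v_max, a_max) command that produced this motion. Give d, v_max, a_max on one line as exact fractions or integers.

d=351 v_max=26 a_max=4

final state: t=20, x=351, v=0 → d = 351
a_max = (13−0)/(13/4−0) = 4
max v = 26 over t∈[13/2,27/2] → v_max = 26
check: 26·(13/2+7) = 351 ✓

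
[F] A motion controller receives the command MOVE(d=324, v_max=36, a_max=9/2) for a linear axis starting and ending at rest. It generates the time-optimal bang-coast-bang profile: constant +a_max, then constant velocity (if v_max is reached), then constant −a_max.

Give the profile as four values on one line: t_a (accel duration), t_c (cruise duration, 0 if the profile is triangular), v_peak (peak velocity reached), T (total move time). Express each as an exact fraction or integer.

v_max²/a_max = 36²/(9/2) = 288
324 ≥ 288 ⇒ cruise phase
t_a = 36/(9/2) = 8; v_peak = 36
d_cruise = 324 − 288 = 36; t_c = 36/36 = 1
T = 2·8 + 1 = 17

t_a=8 t_c=1 v_peak=36 T=17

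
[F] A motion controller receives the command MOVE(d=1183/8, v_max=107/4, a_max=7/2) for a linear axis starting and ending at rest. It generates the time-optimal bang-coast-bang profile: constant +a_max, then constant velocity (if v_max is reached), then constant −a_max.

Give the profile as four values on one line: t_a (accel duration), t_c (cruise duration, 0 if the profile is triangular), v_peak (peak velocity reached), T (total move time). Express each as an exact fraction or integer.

t_a=13/2 t_c=0 v_peak=91/4 T=13

(v_max)²/a_max = (107/4)²/(7/2) = 11449/56
1183/8 < 11449/56 so t_c = 0
v_peak = √(1183/8·7/2) = √(8281/16) = 91/4
t_a = (91/4)/(7/2) = 13/2; t_c = 0
T = 2·13/2 = 13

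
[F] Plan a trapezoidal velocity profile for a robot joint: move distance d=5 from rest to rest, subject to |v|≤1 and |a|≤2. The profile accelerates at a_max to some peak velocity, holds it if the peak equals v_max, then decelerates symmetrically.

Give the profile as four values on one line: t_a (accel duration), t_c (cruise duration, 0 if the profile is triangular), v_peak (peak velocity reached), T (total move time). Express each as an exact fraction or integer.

t_a=1/2 t_c=9/2 v_peak=1 T=11/2

vₘ²/aₘ = 1²/2 = 1/2
5 ≥ 1/2 so v_max reached
t_a = 1/2; v_peak = 1
d_cruise = 5 − 1/2 = 9/2; t_c = (9/2)/1 = 9/2
T = 2·1/2 + 9/2 = 11/2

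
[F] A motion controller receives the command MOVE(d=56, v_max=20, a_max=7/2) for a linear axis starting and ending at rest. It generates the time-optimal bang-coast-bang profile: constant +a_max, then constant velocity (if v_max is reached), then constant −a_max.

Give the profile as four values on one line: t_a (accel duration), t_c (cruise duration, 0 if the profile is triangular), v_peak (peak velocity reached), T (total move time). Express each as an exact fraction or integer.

vₘ²/aₘ = 20²/(7/2) = 800/7
56 < 800/7 → triangular
v_peak = √(56·7/2) = √196 = 14
t_a = 14/(7/2) = 4; t_c = 0
T = 2·4 = 8

t_a=4 t_c=0 v_peak=14 T=8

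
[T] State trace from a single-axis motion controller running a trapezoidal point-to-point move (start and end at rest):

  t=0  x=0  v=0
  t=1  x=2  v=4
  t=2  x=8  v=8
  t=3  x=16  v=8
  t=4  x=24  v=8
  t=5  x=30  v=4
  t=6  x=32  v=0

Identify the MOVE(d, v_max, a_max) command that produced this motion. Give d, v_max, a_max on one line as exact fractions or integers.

final state: t=6, x=32, v=0 → d = 32
a_max = (4−0)/(1−0) = 4
max v = 8 over t∈[2,4] → v_max = 8
check: 8·(2+2) = 32 ✓

d=32 v_max=8 a_max=4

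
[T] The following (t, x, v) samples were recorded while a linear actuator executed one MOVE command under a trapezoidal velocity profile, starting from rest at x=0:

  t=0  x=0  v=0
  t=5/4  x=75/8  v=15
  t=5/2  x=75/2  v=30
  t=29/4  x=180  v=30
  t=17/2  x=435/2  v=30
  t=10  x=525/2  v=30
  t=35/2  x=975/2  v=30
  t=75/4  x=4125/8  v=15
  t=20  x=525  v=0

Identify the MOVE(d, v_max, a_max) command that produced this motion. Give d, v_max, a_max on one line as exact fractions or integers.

d=525 v_max=30 a_max=12

final state: t=20, x=525, v=0 → d = 525
a_max = (15−0)/(5/4−0) = 12
max v = 30 over t∈[5/2,35/2] → v_max = 30
check: 30·(5/2+15) = 525 ✓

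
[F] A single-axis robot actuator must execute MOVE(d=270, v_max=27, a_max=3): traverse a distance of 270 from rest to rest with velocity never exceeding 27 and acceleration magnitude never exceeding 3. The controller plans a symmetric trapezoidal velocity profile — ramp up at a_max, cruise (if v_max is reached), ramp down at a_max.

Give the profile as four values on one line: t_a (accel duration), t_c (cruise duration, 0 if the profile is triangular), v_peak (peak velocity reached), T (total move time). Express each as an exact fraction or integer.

t_a=9 t_c=1 v_peak=27 T=19

v_max²/a_max = 27²/3 = 243
270 ≥ 243 ⇒ cruise phase
t_a = 27/3 = 9; v_peak = 27
d_cruise = 270 − 243 = 27; t_c = 27/27 = 1
T = 2·9 + 1 = 19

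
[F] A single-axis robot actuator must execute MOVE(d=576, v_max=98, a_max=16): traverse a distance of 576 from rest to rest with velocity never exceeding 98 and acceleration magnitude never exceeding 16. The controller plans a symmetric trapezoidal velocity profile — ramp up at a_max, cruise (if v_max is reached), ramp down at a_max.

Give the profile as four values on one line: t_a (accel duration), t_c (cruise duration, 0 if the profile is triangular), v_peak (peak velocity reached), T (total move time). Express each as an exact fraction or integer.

t_a=6 t_c=0 v_peak=96 T=12

(v_max)²/a_max = 98²/16 = 2401/4
576 < 2401/4 ⇒ no cruise
v_peak = √(576·16) = √9216 = 96
t_a = 96/16 = 6; t_c = 0
T = 2·6 = 12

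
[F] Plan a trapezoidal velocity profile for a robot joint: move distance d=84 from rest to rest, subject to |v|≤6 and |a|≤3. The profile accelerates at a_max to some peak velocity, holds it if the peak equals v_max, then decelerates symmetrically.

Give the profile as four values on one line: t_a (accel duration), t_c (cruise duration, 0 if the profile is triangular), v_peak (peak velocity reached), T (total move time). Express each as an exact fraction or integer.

t_a=2 t_c=12 v_peak=6 T=16

(v_max)²/a_max = 6²/3 = 12
84 ≥ 12 so v_max reached
t_a = 6/3 = 2; v_peak = 6
d_cruise = 84 − 12 = 72; t_c = 72/6 = 12
T = 2·2 + 12 = 16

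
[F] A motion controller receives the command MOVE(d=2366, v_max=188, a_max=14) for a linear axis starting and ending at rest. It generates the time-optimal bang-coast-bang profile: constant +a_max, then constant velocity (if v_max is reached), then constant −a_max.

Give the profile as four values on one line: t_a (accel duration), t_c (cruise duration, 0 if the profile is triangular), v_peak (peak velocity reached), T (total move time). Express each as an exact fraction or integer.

t_a=13 t_c=0 v_peak=182 T=26

vₘ²/aₘ = 188²/14 = 17672/7
2366 < 17672/7 → triangular
v_peak = √(2366·14) = √33124 = 182
t_a = 182/14 = 13; t_c = 0
T = 2·13 = 26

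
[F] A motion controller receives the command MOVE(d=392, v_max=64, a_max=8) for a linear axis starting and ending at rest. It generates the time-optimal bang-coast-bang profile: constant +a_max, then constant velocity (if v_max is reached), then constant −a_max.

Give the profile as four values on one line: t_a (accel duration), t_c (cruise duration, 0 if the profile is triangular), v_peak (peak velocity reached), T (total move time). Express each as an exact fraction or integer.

t_a=7 t_c=0 v_peak=56 T=14

(v_max)²/a_max = 64²/8 = 512
392 < 512 → triangular
v_peak = √(392·8) = √3136 = 56
t_a = 56/8 = 7; t_c = 0
T = 2·7 = 14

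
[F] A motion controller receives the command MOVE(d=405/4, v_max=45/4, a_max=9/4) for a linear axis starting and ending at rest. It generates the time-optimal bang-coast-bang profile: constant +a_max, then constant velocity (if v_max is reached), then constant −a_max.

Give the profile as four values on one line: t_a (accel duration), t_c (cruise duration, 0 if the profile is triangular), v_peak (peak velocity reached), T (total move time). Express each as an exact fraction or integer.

v_max²/a_max = (45/4)²/(9/4) = 225/4
405/4 ≥ 225/4 ⇒ cruise phase
t_a = (45/4)/(9/4) = 5; v_peak = 45/4
d_cruise = 405/4 − 225/4 = 45; t_c = 45/(45/4) = 4
T = 2·5 + 4 = 14

t_a=5 t_c=4 v_peak=45/4 T=14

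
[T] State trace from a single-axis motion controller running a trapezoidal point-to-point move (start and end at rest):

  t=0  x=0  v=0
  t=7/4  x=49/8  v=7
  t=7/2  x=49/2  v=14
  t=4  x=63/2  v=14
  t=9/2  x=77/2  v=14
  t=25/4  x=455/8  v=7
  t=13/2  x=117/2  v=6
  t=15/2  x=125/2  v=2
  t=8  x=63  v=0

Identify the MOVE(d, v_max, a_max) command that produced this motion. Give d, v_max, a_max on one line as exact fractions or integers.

d=63 v_max=14 a_max=4

final state: t=8, x=63, v=0 → d = 63
a_max = (7−0)/(7/4−0) = 4
max v = 14 over t∈[7/2,9/2] → v_max = 14
check: 14·(7/2+1) = 63 ✓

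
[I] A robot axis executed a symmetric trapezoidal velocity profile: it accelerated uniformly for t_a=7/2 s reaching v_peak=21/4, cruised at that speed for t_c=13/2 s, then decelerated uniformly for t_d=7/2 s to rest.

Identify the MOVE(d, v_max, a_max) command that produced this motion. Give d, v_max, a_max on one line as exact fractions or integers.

a_max = (21/4)/(7/2) = 3/2
d_a = ½·21/4·7/2 = 147/16; d_c = 21/4·13/2 = 273/8
d = 2·147/16 + 273/8 = 105/2
t_c = 13/2 > 0 so v_max = 21/4

d=105/2 v_max=21/4 a_max=3/2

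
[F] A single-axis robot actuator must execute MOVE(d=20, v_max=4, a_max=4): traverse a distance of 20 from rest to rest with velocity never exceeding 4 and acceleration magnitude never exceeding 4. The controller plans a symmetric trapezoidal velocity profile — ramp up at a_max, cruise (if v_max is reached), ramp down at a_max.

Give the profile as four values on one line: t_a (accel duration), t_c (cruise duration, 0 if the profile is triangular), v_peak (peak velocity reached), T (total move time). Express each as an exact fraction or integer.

t_a=1 t_c=4 v_peak=4 T=6

vₘ²/aₘ = 4²/4 = 4
20 ≥ 4 → trapezoidal
t_a = 4/4 = 1; v_peak = 4
d_cruise = 20 − 4 = 16; t_c = 16/4 = 4
T = 2·1 + 4 = 6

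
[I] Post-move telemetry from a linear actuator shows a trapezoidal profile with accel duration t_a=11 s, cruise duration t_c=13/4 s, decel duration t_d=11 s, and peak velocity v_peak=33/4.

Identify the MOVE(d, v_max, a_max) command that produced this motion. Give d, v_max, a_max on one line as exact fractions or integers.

d=1881/16 v_max=33/4 a_max=3/4

a_max = (33/4)/11 = 3/4
d_a = ½·33/4·11 = 363/8; d_c = 33/4·13/4 = 429/16
d = 2·363/8 + 429/16 = 1881/16
t_c = 13/4 > 0 ⇒ limit active, v_max = 33/4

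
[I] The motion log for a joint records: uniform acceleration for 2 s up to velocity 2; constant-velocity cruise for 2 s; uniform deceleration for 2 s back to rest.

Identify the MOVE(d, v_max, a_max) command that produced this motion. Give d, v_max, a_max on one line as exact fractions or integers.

d=8 v_max=2 a_max=1

a_max = 2/2 = 1
d_a = ½·2·2 = 2; d_c = 2·2 = 4
d = 2·2 + 4 = 8
t_c = 2 > 0 so v_max = 2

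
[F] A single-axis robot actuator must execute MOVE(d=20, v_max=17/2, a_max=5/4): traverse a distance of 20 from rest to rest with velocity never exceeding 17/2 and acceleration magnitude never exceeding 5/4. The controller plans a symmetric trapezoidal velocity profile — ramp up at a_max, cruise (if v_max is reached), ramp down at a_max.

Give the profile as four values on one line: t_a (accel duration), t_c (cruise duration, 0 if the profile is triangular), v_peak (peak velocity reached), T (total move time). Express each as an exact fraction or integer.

t_a=4 t_c=0 v_peak=5 T=8

(v_max)²/a_max = (17/2)²/(5/4) = 289/5
20 < 289/5 ⇒ no cruise
v_peak = √(20·5/4) = √25 = 5
t_a = 5/(5/4) = 4; t_c = 0
T = 2·4 = 8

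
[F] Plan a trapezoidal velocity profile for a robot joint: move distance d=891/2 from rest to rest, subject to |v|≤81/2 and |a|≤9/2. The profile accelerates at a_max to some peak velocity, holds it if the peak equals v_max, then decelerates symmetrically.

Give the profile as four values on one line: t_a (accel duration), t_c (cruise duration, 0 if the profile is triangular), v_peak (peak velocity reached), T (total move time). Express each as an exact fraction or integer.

t_a=9 t_c=2 v_peak=81/2 T=20

v_max²/a_max = (81/2)²/(9/2) = 729/2
891/2 ≥ 729/2 ⇒ cruise phase
t_a = (81/2)/(9/2) = 9; v_peak = 81/2
d_cruise = 891/2 − 729/2 = 81; t_c = 81/(81/2) = 2
T = 2·9 + 2 = 20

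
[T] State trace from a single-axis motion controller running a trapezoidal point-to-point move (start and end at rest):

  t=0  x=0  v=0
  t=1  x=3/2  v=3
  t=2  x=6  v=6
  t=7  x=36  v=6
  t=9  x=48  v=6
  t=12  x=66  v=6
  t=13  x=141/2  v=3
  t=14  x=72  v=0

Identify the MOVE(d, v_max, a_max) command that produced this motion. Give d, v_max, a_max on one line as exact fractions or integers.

d=72 v_max=6 a_max=3

final state: t=14, x=72, v=0 → d = 72
a_max = (3−0)/(1−0) = 3
max v = 6 over t∈[2,12] → v_max = 6
check: 6·(2+10) = 72 ✓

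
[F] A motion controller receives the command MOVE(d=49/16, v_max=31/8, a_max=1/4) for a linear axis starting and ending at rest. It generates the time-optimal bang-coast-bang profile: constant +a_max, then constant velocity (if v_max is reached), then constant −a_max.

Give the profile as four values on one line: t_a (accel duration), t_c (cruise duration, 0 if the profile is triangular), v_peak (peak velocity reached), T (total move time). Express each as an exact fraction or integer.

v_max²/a_max = (31/8)²/(1/4) = 961/16
49/16 < 961/16 so t_c = 0
v_peak = √(49/16·1/4) = √(49/64) = 7/8
t_a = (7/8)/(1/4) = 7/2; t_c = 0
T = 2·7/2 = 7

t_a=7/2 t_c=0 v_peak=7/8 T=7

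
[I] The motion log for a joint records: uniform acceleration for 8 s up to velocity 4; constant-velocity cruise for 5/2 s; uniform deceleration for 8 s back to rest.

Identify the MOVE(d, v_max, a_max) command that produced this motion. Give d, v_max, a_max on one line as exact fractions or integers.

a_max = 4/8 = 1/2
d_a = ½·4·8 = 16; d_c = 4·5/2 = 10
d = 2·16 + 10 = 42
t_c = 5/2 > 0 → v_max = v_peak = 4

d=42 v_max=4 a_max=1/2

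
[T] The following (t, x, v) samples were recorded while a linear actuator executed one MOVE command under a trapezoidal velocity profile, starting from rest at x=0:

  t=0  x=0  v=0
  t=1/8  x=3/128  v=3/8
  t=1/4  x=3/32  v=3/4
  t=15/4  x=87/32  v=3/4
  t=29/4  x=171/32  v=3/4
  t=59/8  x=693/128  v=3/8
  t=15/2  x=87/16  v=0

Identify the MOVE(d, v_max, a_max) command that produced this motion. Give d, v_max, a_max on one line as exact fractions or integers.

final state: t=15/2, x=87/16, v=0 → d = 87/16
a_max = (3/8−0)/(1/8−0) = 3
max v = 3/4 over t∈[1/4,29/4] → v_max = 3/4
check: 3/4·(1/4+7) = 87/16 ✓

d=87/16 v_max=3/4 a_max=3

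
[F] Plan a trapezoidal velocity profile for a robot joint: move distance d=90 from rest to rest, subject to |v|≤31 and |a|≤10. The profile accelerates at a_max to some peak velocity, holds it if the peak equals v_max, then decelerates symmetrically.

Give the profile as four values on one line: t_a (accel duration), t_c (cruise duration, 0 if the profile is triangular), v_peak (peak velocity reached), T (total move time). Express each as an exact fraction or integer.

t_a=3 t_c=0 v_peak=30 T=6

v_max²/a_max = 31²/10 = 961/10
90 < 961/10 → triangular
v_peak = √(90·10) = √900 = 30
t_a = 30/10 = 3; t_c = 0
T = 2·3 = 6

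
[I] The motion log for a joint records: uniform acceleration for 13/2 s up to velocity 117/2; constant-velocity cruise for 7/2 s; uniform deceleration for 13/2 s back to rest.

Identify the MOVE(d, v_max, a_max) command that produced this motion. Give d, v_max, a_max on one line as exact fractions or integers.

a_max = (117/2)/(13/2) = 9
d_a = ½·117/2·13/2 = 1521/8; d_c = 117/2·7/2 = 819/4
d = 2·1521/8 + 819/4 = 585
t_c = 7/2 > 0 → v_max = v_peak = 117/2

d=585 v_max=117/2 a_max=9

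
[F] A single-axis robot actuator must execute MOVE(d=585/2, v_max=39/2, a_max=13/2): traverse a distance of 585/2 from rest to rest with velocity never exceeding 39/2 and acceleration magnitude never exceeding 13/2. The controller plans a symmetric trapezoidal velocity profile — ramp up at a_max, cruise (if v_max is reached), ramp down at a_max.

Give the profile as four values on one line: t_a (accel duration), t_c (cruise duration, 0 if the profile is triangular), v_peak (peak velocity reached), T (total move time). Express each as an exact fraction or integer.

t_a=3 t_c=12 v_peak=39/2 T=18

(v_max)²/a_max = (39/2)²/(13/2) = 117/2
585/2 ≥ 117/2 → trapezoidal
t_a = (39/2)/(13/2) = 3; v_peak = 39/2
d_cruise = 585/2 − 117/2 = 234; t_c = 234/(39/2) = 12
T = 2·3 + 12 = 18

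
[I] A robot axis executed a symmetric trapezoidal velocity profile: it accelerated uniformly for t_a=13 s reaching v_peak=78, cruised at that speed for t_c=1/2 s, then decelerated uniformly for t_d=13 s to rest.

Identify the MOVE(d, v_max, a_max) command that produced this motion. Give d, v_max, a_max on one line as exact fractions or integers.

a_max = 78/13 = 6
d_a = ½·78·13 = 507; d_c = 78·1/2 = 39
d = 2·507 + 39 = 1053
t_c = 1/2 > 0 ⇒ limit active, v_max = 78

d=1053 v_max=78 a_max=6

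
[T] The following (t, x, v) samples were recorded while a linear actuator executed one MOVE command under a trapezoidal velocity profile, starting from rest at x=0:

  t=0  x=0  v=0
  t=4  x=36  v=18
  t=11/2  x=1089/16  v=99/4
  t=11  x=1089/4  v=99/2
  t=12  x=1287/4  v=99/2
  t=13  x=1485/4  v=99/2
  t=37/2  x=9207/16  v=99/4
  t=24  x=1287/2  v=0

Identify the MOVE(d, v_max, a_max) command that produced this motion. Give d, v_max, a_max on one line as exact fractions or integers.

d=1287/2 v_max=99/2 a_max=9/2

final state: t=24, x=1287/2, v=0 → d = 1287/2
a_max = (18−0)/(4−0) = 9/2
max v = 99/2 over t∈[11,13] → v_max = 99/2
check: 99/2·(11+2) = 1287/2 ✓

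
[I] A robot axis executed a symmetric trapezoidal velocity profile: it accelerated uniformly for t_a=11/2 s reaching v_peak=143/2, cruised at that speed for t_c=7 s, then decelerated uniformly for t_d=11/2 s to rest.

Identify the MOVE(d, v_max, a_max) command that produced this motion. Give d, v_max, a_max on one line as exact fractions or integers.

a_max = (143/2)/(11/2) = 13
d_a = ½·143/2·11/2 = 1573/8; d_c = 143/2·7 = 1001/2
d = 2·1573/8 + 1001/2 = 3575/4
t_c = 7 > 0 so v_max = 143/2

d=3575/4 v_max=143/2 a_max=13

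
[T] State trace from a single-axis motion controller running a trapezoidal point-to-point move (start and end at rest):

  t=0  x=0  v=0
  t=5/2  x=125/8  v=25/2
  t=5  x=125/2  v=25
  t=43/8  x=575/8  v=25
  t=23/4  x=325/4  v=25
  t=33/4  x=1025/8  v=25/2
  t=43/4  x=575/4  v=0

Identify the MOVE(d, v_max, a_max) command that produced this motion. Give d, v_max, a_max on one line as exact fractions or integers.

final state: t=43/4, x=575/4, v=0 → d = 575/4
a_max = (25/2−0)/(5/2−0) = 5
max v = 25 over t∈[5,23/4] → v_max = 25
check: 25·(5+3/4) = 575/4 ✓

d=575/4 v_max=25 a_max=5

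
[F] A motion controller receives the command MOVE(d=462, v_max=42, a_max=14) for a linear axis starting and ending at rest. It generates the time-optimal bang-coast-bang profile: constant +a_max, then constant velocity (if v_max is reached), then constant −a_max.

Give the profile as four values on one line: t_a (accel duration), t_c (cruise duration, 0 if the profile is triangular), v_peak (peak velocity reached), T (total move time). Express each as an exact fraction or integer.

t_a=3 t_c=8 v_peak=42 T=14

(v_max)²/a_max = 42²/14 = 126
462 ≥ 126 ⇒ cruise phase
t_a = 42/14 = 3; v_peak = 42
d_cruise = 462 − 126 = 336; t_c = 336/42 = 8
T = 2·3 + 8 = 14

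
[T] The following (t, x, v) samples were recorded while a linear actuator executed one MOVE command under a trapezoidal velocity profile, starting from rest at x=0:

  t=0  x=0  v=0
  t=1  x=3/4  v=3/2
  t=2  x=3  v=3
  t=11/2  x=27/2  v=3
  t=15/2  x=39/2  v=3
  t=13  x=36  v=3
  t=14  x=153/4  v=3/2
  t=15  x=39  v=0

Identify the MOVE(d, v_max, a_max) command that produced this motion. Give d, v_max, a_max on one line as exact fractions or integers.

final state: t=15, x=39, v=0 → d = 39
a_max = (3/2−0)/(1−0) = 3/2
max v = 3 over t∈[2,13] → v_max = 3
check: 3·(2+11) = 39 ✓

d=39 v_max=3 a_max=3/2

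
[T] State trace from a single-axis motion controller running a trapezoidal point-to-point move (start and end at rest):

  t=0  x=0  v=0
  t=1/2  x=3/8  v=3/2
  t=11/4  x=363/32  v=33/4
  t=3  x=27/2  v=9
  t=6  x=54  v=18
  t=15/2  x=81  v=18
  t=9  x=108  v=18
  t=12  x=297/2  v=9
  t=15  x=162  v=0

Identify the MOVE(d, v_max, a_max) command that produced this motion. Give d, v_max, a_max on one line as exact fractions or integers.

d=162 v_max=18 a_max=3

final state: t=15, x=162, v=0 → d = 162
a_max = (3/2−0)/(1/2−0) = 3
max v = 18 over t∈[6,9] → v_max = 18
check: 18·(6+3) = 162 ✓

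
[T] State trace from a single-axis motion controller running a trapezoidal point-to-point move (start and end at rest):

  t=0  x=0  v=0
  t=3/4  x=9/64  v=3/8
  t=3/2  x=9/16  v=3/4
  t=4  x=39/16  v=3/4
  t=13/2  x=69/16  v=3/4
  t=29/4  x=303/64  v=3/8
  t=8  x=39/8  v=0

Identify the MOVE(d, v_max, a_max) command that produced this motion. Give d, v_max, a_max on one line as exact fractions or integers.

d=39/8 v_max=3/4 a_max=1/2

final state: t=8, x=39/8, v=0 → d = 39/8
a_max = (3/8−0)/(3/4−0) = 1/2
max v = 3/4 over t∈[3/2,13/2] → v_max = 3/4
check: 3/4·(3/2+5) = 39/8 ✓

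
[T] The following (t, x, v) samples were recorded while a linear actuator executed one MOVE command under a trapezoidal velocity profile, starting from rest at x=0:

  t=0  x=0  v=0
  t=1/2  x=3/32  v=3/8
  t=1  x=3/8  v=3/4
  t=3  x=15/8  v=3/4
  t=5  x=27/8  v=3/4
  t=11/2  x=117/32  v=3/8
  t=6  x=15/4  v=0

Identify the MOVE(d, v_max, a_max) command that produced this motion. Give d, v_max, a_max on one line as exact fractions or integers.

final state: t=6, x=15/4, v=0 → d = 15/4
a_max = (3/8−0)/(1/2−0) = 3/4
max v = 3/4 over t∈[1,5] → v_max = 3/4
check: 3/4·(1+4) = 15/4 ✓

d=15/4 v_max=3/4 a_max=3/4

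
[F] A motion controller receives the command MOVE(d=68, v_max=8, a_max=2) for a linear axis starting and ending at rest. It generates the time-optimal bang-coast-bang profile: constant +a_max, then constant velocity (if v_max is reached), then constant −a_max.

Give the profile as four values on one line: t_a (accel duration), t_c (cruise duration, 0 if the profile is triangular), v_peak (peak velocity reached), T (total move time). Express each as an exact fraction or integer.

t_a=4 t_c=9/2 v_peak=8 T=25/2

vₘ²/aₘ = 8²/2 = 32
68 ≥ 32 ⇒ cruise phase
t_a = 8/2 = 4; v_peak = 8
d_cruise = 68 − 32 = 36; t_c = 36/8 = 9/2
T = 2·4 + 9/2 = 25/2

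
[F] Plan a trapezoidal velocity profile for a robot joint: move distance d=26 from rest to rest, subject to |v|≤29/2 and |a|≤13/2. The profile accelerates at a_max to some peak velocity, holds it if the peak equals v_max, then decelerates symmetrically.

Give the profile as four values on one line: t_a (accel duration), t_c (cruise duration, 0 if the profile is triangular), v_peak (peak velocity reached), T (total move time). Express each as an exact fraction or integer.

(v_max)²/a_max = (29/2)²/(13/2) = 841/26
26 < 841/26 ⇒ no cruise
v_peak = √(26·13/2) = √169 = 13
t_a = 13/(13/2) = 2; t_c = 0
T = 2·2 = 4

t_a=2 t_c=0 v_peak=13 T=4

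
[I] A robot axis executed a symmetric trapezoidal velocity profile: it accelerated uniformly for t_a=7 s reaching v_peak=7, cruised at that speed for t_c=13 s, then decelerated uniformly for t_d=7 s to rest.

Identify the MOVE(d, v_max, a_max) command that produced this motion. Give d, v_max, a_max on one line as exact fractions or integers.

d=140 v_max=7 a_max=1

a_max = 7/7 = 1
d_a = ½·7·7 = 49/2; d_c = 7·13 = 91
d = 2·49/2 + 91 = 140
t_c = 13 > 0 ⇒ limit active, v_max = 7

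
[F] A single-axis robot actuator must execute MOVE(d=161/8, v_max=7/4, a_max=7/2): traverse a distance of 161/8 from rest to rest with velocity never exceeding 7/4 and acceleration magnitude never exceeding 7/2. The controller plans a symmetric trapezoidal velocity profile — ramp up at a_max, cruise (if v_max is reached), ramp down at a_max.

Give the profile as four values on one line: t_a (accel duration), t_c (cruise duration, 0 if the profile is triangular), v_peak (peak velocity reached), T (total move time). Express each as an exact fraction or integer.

t_a=1/2 t_c=11 v_peak=7/4 T=12

(v_max)²/a_max = (7/4)²/(7/2) = 7/8
161/8 ≥ 7/8 ⇒ cruise phase
t_a = (7/4)/(7/2) = 1/2; v_peak = 7/4
d_cruise = 161/8 − 7/8 = 77/4; t_c = (77/4)/(7/4) = 11
T = 2·1/2 + 11 = 12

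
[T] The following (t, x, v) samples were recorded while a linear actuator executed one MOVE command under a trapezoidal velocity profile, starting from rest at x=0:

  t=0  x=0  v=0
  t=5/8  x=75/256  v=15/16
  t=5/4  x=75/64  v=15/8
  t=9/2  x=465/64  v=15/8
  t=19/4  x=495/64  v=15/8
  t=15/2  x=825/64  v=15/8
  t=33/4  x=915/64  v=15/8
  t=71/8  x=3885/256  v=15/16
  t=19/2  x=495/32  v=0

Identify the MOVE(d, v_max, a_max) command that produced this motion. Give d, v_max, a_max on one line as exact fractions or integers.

d=495/32 v_max=15/8 a_max=3/2

final state: t=19/2, x=495/32, v=0 → d = 495/32
a_max = (15/16−0)/(5/8−0) = 3/2
max v = 15/8 over t∈[5/4,33/4] → v_max = 15/8
check: 15/8·(5/4+7) = 495/32 ✓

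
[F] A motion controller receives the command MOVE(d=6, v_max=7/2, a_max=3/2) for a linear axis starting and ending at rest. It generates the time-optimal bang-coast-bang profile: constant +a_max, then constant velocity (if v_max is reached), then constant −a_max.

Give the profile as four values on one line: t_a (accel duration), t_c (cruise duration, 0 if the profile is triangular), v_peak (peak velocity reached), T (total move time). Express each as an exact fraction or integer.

(v_max)²/a_max = (7/2)²/(3/2) = 49/6
6 < 49/6 → triangular
v_peak = √(6·3/2) = √9 = 3
t_a = 3/(3/2) = 2; t_c = 0
T = 2·2 = 4

t_a=2 t_c=0 v_peak=3 T=4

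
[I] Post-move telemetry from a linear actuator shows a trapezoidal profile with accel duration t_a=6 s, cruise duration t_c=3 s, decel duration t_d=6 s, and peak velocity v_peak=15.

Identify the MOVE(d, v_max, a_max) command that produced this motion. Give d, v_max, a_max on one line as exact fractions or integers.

a_max = 15/6 = 5/2
d_a = ½·15·6 = 45; d_c = 15·3 = 45
d = 2·45 + 45 = 135
t_c = 3 > 0 → v_max = v_peak = 15

d=135 v_max=15 a_max=5/2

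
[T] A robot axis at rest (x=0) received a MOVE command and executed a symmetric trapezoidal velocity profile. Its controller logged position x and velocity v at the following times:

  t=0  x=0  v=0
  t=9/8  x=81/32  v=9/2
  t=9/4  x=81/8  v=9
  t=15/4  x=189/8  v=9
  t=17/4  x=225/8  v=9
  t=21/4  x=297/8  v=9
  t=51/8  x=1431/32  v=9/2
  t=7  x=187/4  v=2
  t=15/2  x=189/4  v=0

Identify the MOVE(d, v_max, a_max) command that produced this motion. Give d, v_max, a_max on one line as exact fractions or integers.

d=189/4 v_max=9 a_max=4

final state: t=15/2, x=189/4, v=0 → d = 189/4
a_max = (9/2−0)/(9/8−0) = 4
max v = 9 over t∈[9/4,21/4] → v_max = 9
check: 9·(9/4+3) = 189/4 ✓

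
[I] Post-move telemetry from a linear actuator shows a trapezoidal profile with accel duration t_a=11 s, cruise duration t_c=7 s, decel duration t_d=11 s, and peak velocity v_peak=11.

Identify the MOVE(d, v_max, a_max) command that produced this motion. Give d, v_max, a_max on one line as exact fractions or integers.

d=198 v_max=11 a_max=1

a_max = 11/11 = 1
d_a = ½·11·11 = 121/2; d_c = 11·7 = 77
d = 2·121/2 + 77 = 198
t_c = 7 > 0 ⇒ limit active, v_max = 11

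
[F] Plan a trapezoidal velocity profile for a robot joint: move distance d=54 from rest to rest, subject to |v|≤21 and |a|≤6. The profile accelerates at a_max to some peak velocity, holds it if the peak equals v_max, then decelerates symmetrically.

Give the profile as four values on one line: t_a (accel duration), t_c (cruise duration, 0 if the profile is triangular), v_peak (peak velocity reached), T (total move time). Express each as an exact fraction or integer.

(v_max)²/a_max = 21²/6 = 147/2
54 < 147/2 so t_c = 0
v_peak = √(54·6) = √324 = 18
t_a = 18/6 = 3; t_c = 0
T = 2·3 = 6

t_a=3 t_c=0 v_peak=18 T=6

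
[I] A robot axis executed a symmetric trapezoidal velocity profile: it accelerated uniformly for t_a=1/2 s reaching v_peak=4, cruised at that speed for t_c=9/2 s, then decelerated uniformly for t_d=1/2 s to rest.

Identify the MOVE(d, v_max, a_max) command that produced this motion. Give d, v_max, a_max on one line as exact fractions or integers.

a_max = 4/(1/2) = 8
d_a = ½·4·1/2 = 1; d_c = 4·9/2 = 18
d = 2·1 + 18 = 20
t_c = 9/2 > 0 → v_max = v_peak = 4

d=20 v_max=4 a_max=8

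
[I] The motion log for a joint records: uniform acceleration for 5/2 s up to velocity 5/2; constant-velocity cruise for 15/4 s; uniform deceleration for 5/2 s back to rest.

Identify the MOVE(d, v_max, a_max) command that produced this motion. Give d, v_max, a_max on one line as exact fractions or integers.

d=125/8 v_max=5/2 a_max=1

a_max = (5/2)/(5/2) = 1
d_a = ½·5/2·5/2 = 25/8; d_c = 5/2·15/4 = 75/8
d = 2·25/8 + 75/8 = 125/8
t_c = 15/4 > 0 so v_max = 5/2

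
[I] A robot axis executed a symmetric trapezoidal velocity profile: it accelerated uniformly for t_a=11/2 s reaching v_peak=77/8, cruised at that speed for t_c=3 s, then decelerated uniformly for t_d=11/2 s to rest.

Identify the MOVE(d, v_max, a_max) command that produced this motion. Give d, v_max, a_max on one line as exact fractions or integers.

a_max = (77/8)/(11/2) = 7/4
d_a = ½·77/8·11/2 = 847/32; d_c = 77/8·3 = 231/8
d = 2·847/32 + 231/8 = 1309/16
t_c = 3 > 0 → v_max = v_peak = 77/8

d=1309/16 v_max=77/8 a_max=7/4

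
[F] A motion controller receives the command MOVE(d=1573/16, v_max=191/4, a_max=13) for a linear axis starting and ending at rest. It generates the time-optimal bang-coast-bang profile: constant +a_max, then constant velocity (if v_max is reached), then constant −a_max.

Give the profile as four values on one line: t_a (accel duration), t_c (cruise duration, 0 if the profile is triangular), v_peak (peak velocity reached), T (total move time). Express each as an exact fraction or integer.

(v_max)²/a_max = (191/4)²/13 = 36481/208
1573/16 < 36481/208 → triangular
v_peak = √(1573/16·13) = √(20449/16) = 143/4
t_a = (143/4)/13 = 11/4; t_c = 0
T = 2·11/4 = 11/2

t_a=11/4 t_c=0 v_peak=143/4 T=11/2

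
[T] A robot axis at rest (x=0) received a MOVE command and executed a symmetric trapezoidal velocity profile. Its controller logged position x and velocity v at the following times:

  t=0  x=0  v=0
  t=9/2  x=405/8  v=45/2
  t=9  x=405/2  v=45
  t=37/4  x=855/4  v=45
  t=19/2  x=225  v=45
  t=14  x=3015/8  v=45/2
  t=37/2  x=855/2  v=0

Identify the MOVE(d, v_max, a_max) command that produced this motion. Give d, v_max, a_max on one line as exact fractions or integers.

d=855/2 v_max=45 a_max=5

final state: t=37/2, x=855/2, v=0 → d = 855/2
a_max = (45/2−0)/(9/2−0) = 5
max v = 45 over t∈[9,19/2] → v_max = 45
check: 45·(9+1/2) = 855/2 ✓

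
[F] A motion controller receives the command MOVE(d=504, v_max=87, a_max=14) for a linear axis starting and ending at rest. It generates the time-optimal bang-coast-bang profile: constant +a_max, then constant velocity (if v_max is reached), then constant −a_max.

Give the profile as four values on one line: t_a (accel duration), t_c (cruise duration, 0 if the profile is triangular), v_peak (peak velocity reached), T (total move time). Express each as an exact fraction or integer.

t_a=6 t_c=0 v_peak=84 T=12

(v_max)²/a_max = 87²/14 = 7569/14
504 < 7569/14 → triangular
v_peak = √(504·14) = √7056 = 84
t_a = 84/14 = 6; t_c = 0
T = 2·6 = 12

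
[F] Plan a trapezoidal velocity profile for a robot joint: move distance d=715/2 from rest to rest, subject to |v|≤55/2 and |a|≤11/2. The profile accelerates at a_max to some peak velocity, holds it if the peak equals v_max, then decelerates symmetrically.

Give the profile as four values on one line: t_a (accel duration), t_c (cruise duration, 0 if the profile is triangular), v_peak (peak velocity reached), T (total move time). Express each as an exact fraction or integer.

v_max²/a_max = (55/2)²/(11/2) = 275/2
715/2 ≥ 275/2 → trapezoidal
t_a = (55/2)/(11/2) = 5; v_peak = 55/2
d_cruise = 715/2 − 275/2 = 220; t_c = 220/(55/2) = 8
T = 2·5 + 8 = 18

t_a=5 t_c=8 v_peak=55/2 T=18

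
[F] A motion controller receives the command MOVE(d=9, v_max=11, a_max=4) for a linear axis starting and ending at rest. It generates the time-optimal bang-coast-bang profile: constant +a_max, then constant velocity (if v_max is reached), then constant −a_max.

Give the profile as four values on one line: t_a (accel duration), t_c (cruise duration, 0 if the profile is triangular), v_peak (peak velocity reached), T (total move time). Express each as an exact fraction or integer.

vₘ²/aₘ = 11²/4 = 121/4
9 < 121/4 ⇒ no cruise
v_peak = √(9·4) = √36 = 6
t_a = 6/4 = 3/2; t_c = 0
T = 2·3/2 = 3

t_a=3/2 t_c=0 v_peak=6 T=3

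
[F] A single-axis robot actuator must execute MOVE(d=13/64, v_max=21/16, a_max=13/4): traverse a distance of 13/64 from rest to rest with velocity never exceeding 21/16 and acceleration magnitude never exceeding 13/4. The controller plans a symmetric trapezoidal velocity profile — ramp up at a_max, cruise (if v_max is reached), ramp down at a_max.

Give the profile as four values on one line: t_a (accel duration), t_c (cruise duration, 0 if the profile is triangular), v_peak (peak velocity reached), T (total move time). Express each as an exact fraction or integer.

t_a=1/4 t_c=0 v_peak=13/16 T=1/2

vₘ²/aₘ = (21/16)²/(13/4) = 441/832
13/64 < 441/832 so t_c = 0
v_peak = √(13/64·13/4) = √(169/256) = 13/16
t_a = (13/16)/(13/4) = 1/4; t_c = 0
T = 2·1/4 = 1/2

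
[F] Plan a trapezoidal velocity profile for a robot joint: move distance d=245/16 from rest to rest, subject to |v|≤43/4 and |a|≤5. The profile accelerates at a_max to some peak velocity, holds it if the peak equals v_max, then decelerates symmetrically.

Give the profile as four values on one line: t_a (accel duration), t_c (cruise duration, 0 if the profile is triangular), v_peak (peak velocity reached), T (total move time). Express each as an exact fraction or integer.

t_a=7/4 t_c=0 v_peak=35/4 T=7/2

vₘ²/aₘ = (43/4)²/5 = 1849/80
245/16 < 1849/80 → triangular
v_peak = √(245/16·5) = √(1225/16) = 35/4
t_a = (35/4)/5 = 7/4; t_c = 0
T = 2·7/4 = 7/2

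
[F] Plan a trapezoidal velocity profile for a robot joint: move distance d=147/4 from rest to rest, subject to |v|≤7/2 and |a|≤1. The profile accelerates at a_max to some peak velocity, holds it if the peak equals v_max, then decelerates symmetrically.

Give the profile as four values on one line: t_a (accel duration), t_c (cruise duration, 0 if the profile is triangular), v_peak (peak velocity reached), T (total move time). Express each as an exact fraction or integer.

t_a=7/2 t_c=7 v_peak=7/2 T=14

v_max²/a_max = (7/2)²/1 = 49/4
147/4 ≥ 49/4 → trapezoidal
t_a = (7/2)/1 = 7/2; v_peak = 7/2
d_cruise = 147/4 − 49/4 = 49/2; t_c = (49/2)/(7/2) = 7
T = 2·7/2 + 7 = 14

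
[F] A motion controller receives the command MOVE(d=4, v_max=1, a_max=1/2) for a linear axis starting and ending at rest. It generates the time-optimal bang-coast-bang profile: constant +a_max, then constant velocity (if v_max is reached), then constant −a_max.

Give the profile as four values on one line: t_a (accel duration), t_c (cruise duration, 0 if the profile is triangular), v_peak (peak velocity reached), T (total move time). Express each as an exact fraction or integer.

v_max²/a_max = 1²/(1/2) = 2
4 ≥ 2 → trapezoidal
t_a = 1/(1/2) = 2; v_peak = 1
d_cruise = 4 − 2 = 2; t_c = 2/1 = 2
T = 2·2 + 2 = 6

t_a=2 t_c=2 v_peak=1 T=6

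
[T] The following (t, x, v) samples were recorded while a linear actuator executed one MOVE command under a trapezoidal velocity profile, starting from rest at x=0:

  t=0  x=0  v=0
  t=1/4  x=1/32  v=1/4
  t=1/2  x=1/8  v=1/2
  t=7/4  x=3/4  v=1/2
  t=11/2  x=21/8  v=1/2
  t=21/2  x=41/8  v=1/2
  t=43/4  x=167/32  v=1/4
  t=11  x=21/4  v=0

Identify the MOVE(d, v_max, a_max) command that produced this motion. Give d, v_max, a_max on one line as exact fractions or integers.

d=21/4 v_max=1/2 a_max=1

final state: t=11, x=21/4, v=0 → d = 21/4
a_max = (1/4−0)/(1/4−0) = 1
max v = 1/2 over t∈[1/2,21/2] → v_max = 1/2
check: 1/2·(1/2+10) = 21/4 ✓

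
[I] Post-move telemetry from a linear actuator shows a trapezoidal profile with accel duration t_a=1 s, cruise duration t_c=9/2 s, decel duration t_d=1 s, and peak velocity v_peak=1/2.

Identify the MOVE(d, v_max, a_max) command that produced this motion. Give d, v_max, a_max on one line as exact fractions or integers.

d=11/4 v_max=1/2 a_max=1/2

a_max = (1/2)/1 = 1/2
d_a = ½·1/2·1 = 1/4; d_c = 1/2·9/2 = 9/4
d = 2·1/4 + 9/4 = 11/4
t_c = 9/2 > 0 ⇒ limit active, v_max = 1/2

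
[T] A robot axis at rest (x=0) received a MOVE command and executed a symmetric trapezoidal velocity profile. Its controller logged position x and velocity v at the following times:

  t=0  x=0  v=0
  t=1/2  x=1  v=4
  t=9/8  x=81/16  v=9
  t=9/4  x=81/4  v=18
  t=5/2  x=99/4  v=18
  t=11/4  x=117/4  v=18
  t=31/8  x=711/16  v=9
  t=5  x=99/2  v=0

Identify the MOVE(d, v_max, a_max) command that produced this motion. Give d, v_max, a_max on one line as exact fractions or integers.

d=99/2 v_max=18 a_max=8

final state: t=5, x=99/2, v=0 → d = 99/2
a_max = (4−0)/(1/2−0) = 8
max v = 18 over t∈[9/4,11/4] → v_max = 18
check: 18·(9/4+1/2) = 99/2 ✓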